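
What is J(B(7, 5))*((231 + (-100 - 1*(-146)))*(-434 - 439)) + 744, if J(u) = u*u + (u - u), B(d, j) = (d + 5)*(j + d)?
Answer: -5014399512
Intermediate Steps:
B(d, j) = (5 + d)*(d + j)
J(u) = u² (J(u) = u² + 0 = u²)
J(B(7, 5))*((231 + (-100 - 1*(-146)))*(-434 - 439)) + 744 = (7² + 5*7 + 5*5 + 7*5)²*((231 + (-100 - 1*(-146)))*(-434 - 439)) + 744 = (49 + 35 + 25 + 35)²*((231 + (-100 + 146))*(-873)) + 744 = 144²*((231 + 46)*(-873)) + 744 = 20736*(277*(-873)) + 744 = 20736*(-241821) + 744 = -5014400256 + 744 = -5014399512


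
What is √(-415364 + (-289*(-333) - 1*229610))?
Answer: I*√548737 ≈ 740.77*I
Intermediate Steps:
√(-415364 + (-289*(-333) - 1*229610)) = √(-415364 + (96237 - 229610)) = √(-415364 - 133373) = √(-548737) = I*√548737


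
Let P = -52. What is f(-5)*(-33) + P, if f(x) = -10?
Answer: 278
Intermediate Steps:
f(-5)*(-33) + P = -10*(-33) - 52 = 330 - 52 = 278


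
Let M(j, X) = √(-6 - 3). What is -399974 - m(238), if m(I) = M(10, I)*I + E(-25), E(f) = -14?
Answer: -399960 - 714*I ≈ -3.9996e+5 - 714.0*I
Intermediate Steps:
M(j, X) = 3*I (M(j, X) = √(-9) = 3*I)
m(I) = -14 + 3*I*I (m(I) = (3*I)*I - 14 = 3*I*I - 14 = -14 + 3*I*I)
-399974 - m(238) = -399974 - (-14 + 3*I*238) = -399974 - (-14 + 714*I) = -399974 + (14 - 714*I) = -399960 - 714*I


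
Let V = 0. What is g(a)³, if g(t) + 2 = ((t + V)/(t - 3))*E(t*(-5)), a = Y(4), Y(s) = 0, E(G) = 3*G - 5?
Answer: -8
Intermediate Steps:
E(G) = -5 + 3*G
a = 0
g(t) = -2 + t*(-5 - 15*t)/(-3 + t) (g(t) = -2 + ((t + 0)/(t - 3))*(-5 + 3*(t*(-5))) = -2 + (t/(-3 + t))*(-5 + 3*(-5*t)) = -2 + (t/(-3 + t))*(-5 - 15*t) = -2 + t*(-5 - 15*t)/(-3 + t))
g(a)³ = ((6 - 15*0² - 7*0)/(-3 + 0))³ = ((6 - 15*0 + 0)/(-3))³ = (-(6 + 0 + 0)/3)³ = (-⅓*6)³ = (-2)³ = -8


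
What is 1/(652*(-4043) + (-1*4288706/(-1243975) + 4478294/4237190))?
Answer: -527095843025/1389441243369453421 ≈ -3.7936e-7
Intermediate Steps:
1/(652*(-4043) + (-1*4288706/(-1243975) + 4478294/4237190)) = 1/(-2636036 + (-4288706*(-1/1243975) + 4478294*(1/4237190))) = 1/(-2636036 + (4288706/1243975 + 2239147/2118595)) = 1/(-2636036 + 2374294795479/527095843025) = 1/(-1389441243369453421/527095843025) = -527095843025/1389441243369453421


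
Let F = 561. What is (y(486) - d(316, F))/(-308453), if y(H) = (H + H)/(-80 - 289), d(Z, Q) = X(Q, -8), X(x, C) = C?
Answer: -220/12646573 ≈ -1.7396e-5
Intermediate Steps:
d(Z, Q) = -8
y(H) = -2*H/369 (y(H) = (2*H)/(-369) = (2*H)*(-1/369) = -2*H/369)
(y(486) - d(316, F))/(-308453) = (-2/369*486 - 1*(-8))/(-308453) = (-108/41 + 8)*(-1/308453) = (220/41)*(-1/308453) = -220/12646573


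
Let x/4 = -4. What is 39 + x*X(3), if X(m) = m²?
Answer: -105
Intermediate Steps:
x = -16 (x = 4*(-4) = -16)
39 + x*X(3) = 39 - 16*3² = 39 - 16*9 = 39 - 144 = -105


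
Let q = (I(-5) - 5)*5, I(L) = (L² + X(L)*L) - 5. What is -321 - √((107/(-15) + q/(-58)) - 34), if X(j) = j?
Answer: -321 - I*√8435955/435 ≈ -321.0 - 6.6769*I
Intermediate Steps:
I(L) = -5 + 2*L² (I(L) = (L² + L*L) - 5 = (L² + L²) - 5 = 2*L² - 5 = -5 + 2*L²)
q = 200 (q = ((-5 + 2*(-5)²) - 5)*5 = ((-5 + 2*25) - 5)*5 = ((-5 + 50) - 5)*5 = (45 - 5)*5 = 40*5 = 200)
-321 - √((107/(-15) + q/(-58)) - 34) = -321 - √((107/(-15) + 200/(-58)) - 34) = -321 - √((107*(-1/15) + 200*(-1/58)) - 34) = -321 - √((-107/15 - 100/29) - 34) = -321 - √(-4603/435 - 34) = -321 - √(-19393/435) = -321 - I*√8435955/435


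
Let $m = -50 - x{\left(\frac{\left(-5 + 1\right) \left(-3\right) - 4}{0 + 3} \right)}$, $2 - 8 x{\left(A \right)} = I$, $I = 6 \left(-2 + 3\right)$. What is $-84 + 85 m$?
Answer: $- \frac{8583}{2} \approx -4291.5$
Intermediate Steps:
$I = 6$ ($I = 6 \cdot 1 = 6$)
$x{\left(A \right)} = - \frac{1}{2}$ ($x{\left(A \right)} = \frac{1}{4} - \frac{3}{4} = - \frac{1}{2}$)
$m = - \frac{99}{2}$ ($m = -50 - - \frac{1}{2} = -50 + \frac{1}{2} = - \frac{99}{2} \approx -49.5$)
$-84 + 85 m = -84 + 85 \left(- \frac{99}{2}\right) = -84 - \frac{8415}{2} = - \frac{8583}{2}$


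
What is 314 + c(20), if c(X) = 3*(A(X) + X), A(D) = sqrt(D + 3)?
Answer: 374 + 3*sqrt(23) ≈ 388.39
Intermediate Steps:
A(D) = sqrt(3 + D)
c(X) = 3*X + 3*sqrt(3 + X) (c(X) = 3*(sqrt(3 + X) + X) = 3*(X + sqrt(3 + X)) = 3*X + 3*sqrt(3 + X))
314 + c(20) = 314 + (3*20 + 3*sqrt(3 + 20)) = 314 + (60 + 3*sqrt(23)) = 374 + 3*sqrt(23)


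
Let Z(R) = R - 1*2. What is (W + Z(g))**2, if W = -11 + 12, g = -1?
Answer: 4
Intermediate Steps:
Z(R) = -2 + R (Z(R) = R - 2 = -2 + R)
W = 1
(W + Z(g))**2 = (1 + (-2 - 1))**2 = (1 - 3)**2 = (-2)**2 = 4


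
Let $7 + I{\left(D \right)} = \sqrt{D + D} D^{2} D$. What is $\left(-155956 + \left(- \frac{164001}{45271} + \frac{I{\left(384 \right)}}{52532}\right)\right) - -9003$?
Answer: $- \frac{349488738621345}{2378176172} + \frac{226492416 \sqrt{3}}{13133} \approx -1.1709 \cdot 10^{5}$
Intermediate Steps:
$I{\left(D \right)} = -7 + \sqrt{2} D^{\frac{7}{2}}$ ($I{\left(D \right)} = -7 + \sqrt{D + D} D^{2} D = -7 + \sqrt{2 D} D^{2} D = -7 + \sqrt{2} \sqrt{D} D^{2} D = -7 + \sqrt{2} D^{\frac{5}{2}} D = -7 + \sqrt{2} D^{\frac{7}{2}}$)
$\left(-155956 + \left(- \frac{164001}{45271} + \frac{I{\left(384 \right)}}{52532}\right)\right) - -9003 = \left(-155956 - \left(\frac{164001}{45271} - \frac{-7 + \sqrt{2} \cdot 384^{\frac{7}{2}}}{52532}\right)\right) - -9003 = \left(-155956 - \left(\frac{164001}{45271} - \left(-7 + \sqrt{2} \cdot 452984832 \sqrt{6}\right) \frac{1}{52532}\right)\right) + 9003 = \left(-155956 - \left(\frac{164001}{45271} - \left(-7 + 905969664 \sqrt{3}\right) \frac{1}{52532}\right)\right) + 9003 = \left(-155956 - \left(\frac{8615617429}{2378176172} - \frac{226492416 \sqrt{3}}{13133}\right)\right) + 9003 = \left(- \frac{370899458697861}{2378176172} + \frac{226492416 \sqrt{3}}{13133}\right) + 9003 = - \frac{349488738621345}{2378176172} + \frac{226492416 \sqrt{3}}{13133}$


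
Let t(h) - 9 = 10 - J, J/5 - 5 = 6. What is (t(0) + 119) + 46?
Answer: 129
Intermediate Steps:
J = 55 (J = 25 + 5*6 = 25 + 30 = 55)
t(h) = -36 (t(h) = 9 + (10 - 1*55) = 9 + (10 - 55) = 9 - 45 = -36)
(t(0) + 119) + 46 = (-36 + 119) + 46 = 83 + 46 = 129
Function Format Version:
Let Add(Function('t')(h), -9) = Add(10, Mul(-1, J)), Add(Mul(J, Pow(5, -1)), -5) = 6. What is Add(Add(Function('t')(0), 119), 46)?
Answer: 129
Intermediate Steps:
J = 55 (J = Add(25, Mul(5, 6)) = Add(25, 30) = 55)
Function('t')(h) = -36 (Function('t')(h) = Add(9, Add(10, Mul(-1, 55))) = Add(9, Add(10, -55)) = Add(9, -45) = -36)
Add(Add(Function('t')(0), 119), 46) = Add(Add(-36, 119), 46) = Add(83, 46) = 129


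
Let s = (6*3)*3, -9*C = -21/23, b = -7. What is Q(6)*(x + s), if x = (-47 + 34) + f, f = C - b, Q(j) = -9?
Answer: -9957/23 ≈ -432.91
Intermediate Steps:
C = 7/69 (C = -(-7)/(3*23) = -⅑*(-21/23) = 7/69 ≈ 0.10145)
f = 490/69 (f = 7/69 - 1*(-7) = 7/69 + 7 = 490/69 ≈ 7.1014)
x = -407/69 (x = (-47 + 34) + 490/69 = -13 + 490/69 = -407/69 ≈ -5.8986)
s = 54 (s = 18*3 = 54)
Q(6)*(x + s) = -9*(-407/69 + 54) = -9*3319/69 = -9957/23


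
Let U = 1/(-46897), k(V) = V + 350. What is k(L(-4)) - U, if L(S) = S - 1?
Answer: 16179466/46897 ≈ 345.00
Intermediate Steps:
L(S) = -1 + S
k(V) = 350 + V
U = -1/46897 ≈ -2.1323e-5
k(L(-4)) - U = (350 + (-1 - 4)) - 1*(-1/46897) = (350 - 5) + 1/46897 = 345 + 1/46897 = 16179466/46897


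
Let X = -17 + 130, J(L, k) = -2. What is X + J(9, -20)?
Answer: 111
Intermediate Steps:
X = 113
X + J(9, -20) = 113 - 2 = 111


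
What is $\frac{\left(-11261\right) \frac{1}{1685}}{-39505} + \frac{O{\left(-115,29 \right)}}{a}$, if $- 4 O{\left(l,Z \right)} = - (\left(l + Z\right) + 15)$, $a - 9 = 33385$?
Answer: $- \frac{3221981339}{8891609997800} \approx -0.00036236$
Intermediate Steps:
$a = 33394$ ($a = 9 + 33385 = 33394$)
$O{\left(l,Z \right)} = \frac{15}{4} + \frac{Z}{4} + \frac{l}{4}$ ($O{\left(l,Z \right)} = - \frac{\left(-1\right) \left(\left(l + Z\right) + 15\right)}{4} = - \frac{\left(-1\right) \left(\left(Z + l\right) + 15\right)}{4} = - \frac{\left(-1\right) \left(15 + Z + l\right)}{4} = - \frac{-15 - Z - l}{4} = \frac{15}{4} + \frac{Z}{4} + \frac{l}{4}$)
$\frac{\left(-11261\right) \frac{1}{1685}}{-39505} + \frac{O{\left(-115,29 \right)}}{a} = \frac{\left(-11261\right) \frac{1}{1685}}{-39505} + \frac{\frac{15}{4} + \frac{1}{4} \cdot 29 + \frac{1}{4} \left(-115\right)}{33394} = \left(-11261\right) \frac{1}{1685} \left(- \frac{1}{39505}\right) + \left(\frac{15}{4} + \frac{29}{4} - \frac{115}{4}\right) \frac{1}{33394} = \left(- \frac{11261}{1685}\right) \left(- \frac{1}{39505}\right) - \frac{71}{133576} = \frac{11261}{66565925} - \frac{71}{133576} = - \frac{3221981339}{8891609997800}$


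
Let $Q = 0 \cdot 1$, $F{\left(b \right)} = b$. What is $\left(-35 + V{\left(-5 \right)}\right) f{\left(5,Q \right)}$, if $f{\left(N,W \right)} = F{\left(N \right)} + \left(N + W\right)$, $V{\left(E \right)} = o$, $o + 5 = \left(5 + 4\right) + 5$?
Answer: $-260$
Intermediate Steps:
$o = 9$ ($o = -5 + \left(\left(5 + 4\right) + 5\right) = -5 + \left(9 + 5\right) = -5 + 14 = 9$)
$V{\left(E \right)} = 9$
$Q = 0$
$f{\left(N,W \right)} = W + 2 N$ ($f{\left(N,W \right)} = N + \left(N + W\right) = W + 2 N$)
$\left(-35 + V{\left(-5 \right)}\right) f{\left(5,Q \right)} = \left(-35 + 9\right) \left(0 + 2 \cdot 5\right) = - 26 \left(0 + 10\right) = \left(-26\right) 10 = -260$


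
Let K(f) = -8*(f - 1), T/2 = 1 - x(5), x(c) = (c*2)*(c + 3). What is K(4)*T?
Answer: 3792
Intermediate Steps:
x(c) = 2*c*(3 + c) (x(c) = (2*c)*(3 + c) = 2*c*(3 + c))
T = -158 (T = 2*(1 - 2*5*(3 + 5)) = 2*(1 - 2*5*8) = 2*(1 - 1*80) = 2*(1 - 80) = 2*(-79) = -158)
K(f) = 8 - 8*f (K(f) = -8*(-1 + f) = 8 - 8*f)
K(4)*T = (8 - 8*4)*(-158) = (8 - 32)*(-158) = -24*(-158) = 3792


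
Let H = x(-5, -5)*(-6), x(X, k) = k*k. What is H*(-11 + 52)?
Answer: -6150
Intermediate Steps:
x(X, k) = k²
H = -150 (H = (-5)²*(-6) = 25*(-6) = -150)
H*(-11 + 52) = -150*(-11 + 52) = -150*41 = -6150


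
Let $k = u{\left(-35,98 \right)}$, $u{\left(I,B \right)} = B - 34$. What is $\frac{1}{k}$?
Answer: $\frac{1}{64} \approx 0.015625$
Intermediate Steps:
$u{\left(I,B \right)} = -34 + B$ ($u{\left(I,B \right)} = B - 34 = -34 + B$)
$k = 64$ ($k = -34 + 98 = 64$)
$\frac{1}{k} = \frac{1}{64}$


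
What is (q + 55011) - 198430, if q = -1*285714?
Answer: -429133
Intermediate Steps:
q = -285714
(q + 55011) - 198430 = (-285714 + 55011) - 198430 = -230703 - 198430 = -429133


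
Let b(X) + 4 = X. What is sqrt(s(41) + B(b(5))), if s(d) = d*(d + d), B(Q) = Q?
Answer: sqrt(3363) ≈ 57.991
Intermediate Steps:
b(X) = -4 + X
s(d) = 2*d**2 (s(d) = d*(2*d) = 2*d**2)
sqrt(s(41) + B(b(5))) = sqrt(2*41**2 + (-4 + 5)) = sqrt(2*1681 + 1) = sqrt(3362 + 1) = sqrt(3363)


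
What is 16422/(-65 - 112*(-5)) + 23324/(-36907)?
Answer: 11657674/358215 ≈ 32.544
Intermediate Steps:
16422/(-65 - 112*(-5)) + 23324/(-36907) = 16422/(-65 + 560) + 23324*(-1/36907) = 16422/495 - 1372/2171 = 16422*(1/495) - 1372/2171 = 5474/165 - 1372/2171 = 11657674/358215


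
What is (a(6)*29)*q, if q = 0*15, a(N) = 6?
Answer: 0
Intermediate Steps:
q = 0
(a(6)*29)*q = (6*29)*0 = 174*0 = 0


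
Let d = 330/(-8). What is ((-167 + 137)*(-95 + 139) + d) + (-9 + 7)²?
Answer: -5429/4 ≈ -1357.3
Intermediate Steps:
d = -165/4 (d = 330*(-⅛) = -165/4 ≈ -41.250)
((-167 + 137)*(-95 + 139) + d) + (-9 + 7)² = ((-167 + 137)*(-95 + 139) - 165/4) + (-9 + 7)² = (-30*44 - 165/4) + (-2)² = (-1320 - 165/4) + 4 = -5445/4 + 4 = -5429/4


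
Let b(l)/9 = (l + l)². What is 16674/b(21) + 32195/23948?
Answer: 10838533/4526172 ≈ 2.3946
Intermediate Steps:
b(l) = 36*l² (b(l) = 9*(l + l)² = 9*(2*l)² = 9*(4*l²) = 36*l²)
16674/b(21) + 32195/23948 = 16674/((36*21²)) + 32195/23948 = 16674/((36*441)) + 32195*(1/23948) = 16674/15876 + 32195/23948 = 16674*(1/15876) + 32195/23948 = 397/378 + 32195/23948 = 10838533/4526172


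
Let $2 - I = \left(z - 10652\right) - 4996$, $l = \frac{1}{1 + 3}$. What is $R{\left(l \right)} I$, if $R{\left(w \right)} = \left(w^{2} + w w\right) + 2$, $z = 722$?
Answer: $31722$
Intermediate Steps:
$l = \frac{1}{4} \approx 0.25$
$R{\left(w \right)} = 2 + 2 w^{2}$ ($R{\left(w \right)} = \left(w^{2} + w^{2}\right) + 2 = 2 w^{2} + 2 = 2 + 2 w^{2}$)
$I = 14928$ ($I = 2 - \left(\left(722 - 10652\right) - 4996\right) = 2 - \left(-9930 - 4996\right) = 2 - -14926 = 2 + 14926 = 14928$)
$R{\left(l \right)} I = \left(2 + \frac{2}{16}\right) 14928 = \left(2 + 2 \cdot \frac{1}{16}\right) 14928 = \left(2 + \frac{1}{8}\right) 14928 = \frac{17}{8} \cdot 14928 = 31722$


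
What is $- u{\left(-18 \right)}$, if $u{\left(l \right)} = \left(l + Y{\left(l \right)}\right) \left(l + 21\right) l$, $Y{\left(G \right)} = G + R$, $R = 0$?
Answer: $-1944$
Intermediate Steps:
$Y{\left(G \right)} = G$ ($Y{\left(G \right)} = G + 0 = G$)
$u{\left(l \right)} = 2 l^{2} \left(21 + l\right)$ ($u{\left(l \right)} = \left(l + l\right) \left(l + 21\right) l = 2 l \left(21 + l\right) l = 2 l^{2} \left(21 + l\right)$)
$- u{\left(-18 \right)} = - 2 \left(-18\right)^{2} \left(21 - 18\right) = - 2 \cdot 324 \cdot 3 = \left(-1\right) 1944 = -1944$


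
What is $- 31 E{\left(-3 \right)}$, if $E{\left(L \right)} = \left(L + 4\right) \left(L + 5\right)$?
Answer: $-62$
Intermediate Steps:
$E{\left(L \right)} = \left(4 + L\right) \left(5 + L\right)$
$- 31 E{\left(-3 \right)} = - 31 \left(20 + \left(-3\right)^{2} + 9 \left(-3\right)\right) = - 31 \left(20 + 9 - 27\right) = \left(-31\right) 2 = -62$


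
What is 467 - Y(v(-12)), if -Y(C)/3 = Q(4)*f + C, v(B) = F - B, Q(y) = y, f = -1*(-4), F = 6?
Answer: 569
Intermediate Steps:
f = 4
v(B) = 6 - B
Y(C) = -48 - 3*C (Y(C) = -3*(4*4 + C) = -3*(16 + C) = -48 - 3*C)
467 - Y(v(-12)) = 467 - (-48 - 3*(6 - 1*(-12))) = 467 - (-48 - 3*(6 + 12)) = 467 - (-48 - 3*18) = 467 - (-48 - 54) = 467 - 1*(-102) = 467 + 102 = 569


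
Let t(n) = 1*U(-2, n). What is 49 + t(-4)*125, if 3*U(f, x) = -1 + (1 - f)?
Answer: 397/3 ≈ 132.33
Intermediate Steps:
U(f, x) = -f/3 (U(f, x) = (-1 + (1 - f))/3 = (-f)/3 = -f/3)
t(n) = ⅔ (t(n) = 1*(-⅓*(-2)) = 1*(⅔) = ⅔)
49 + t(-4)*125 = 49 + (⅔)*125 = 49 + 250/3 = 397/3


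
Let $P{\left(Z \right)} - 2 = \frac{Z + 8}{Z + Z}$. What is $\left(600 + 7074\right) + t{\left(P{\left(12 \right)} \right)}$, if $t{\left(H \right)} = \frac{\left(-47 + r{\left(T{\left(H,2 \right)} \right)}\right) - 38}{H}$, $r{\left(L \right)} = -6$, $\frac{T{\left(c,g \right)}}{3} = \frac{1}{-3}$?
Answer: $\frac{129912}{17} \approx 7641.9$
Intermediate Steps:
$T{\left(c,g \right)} = -1$ ($T{\left(c,g \right)} = \frac{3}{-3} = 3 \left(- \frac{1}{3}\right) = -1$)
$P{\left(Z \right)} = 2 + \frac{8 + Z}{2 Z}$ ($P{\left(Z \right)} = 2 + \frac{Z + 8}{Z + Z} = 2 + \frac{8 + Z}{2 Z}$)
$t{\left(H \right)} = - \frac{91}{H}$ ($t{\left(H \right)} = \frac{\left(-47 - 6\right) - 38}{H} = \frac{-53 - 38}{H} = - \frac{91}{H}$)
$\left(600 + 7074\right) + t{\left(P{\left(12 \right)} \right)} = \left(600 + 7074\right) - \frac{91}{\frac{5}{2} + \frac{4}{12}} = 7674 - \frac{91}{\frac{5}{2} + 4 \cdot \frac{1}{12}} = 7674 - \frac{91}{\frac{5}{2} + \frac{1}{3}} = 7674 - \frac{91}{\frac{17}{6}} = 7674 - \frac{546}{17} = \frac{129912}{17}$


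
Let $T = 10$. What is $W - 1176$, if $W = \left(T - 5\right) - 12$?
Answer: $-1183$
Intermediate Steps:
$W = -7$ ($W = \left(10 - 5\right) - 12 = 5 - 12 = -7$)
$W - 1176 = -7 - 1176 = -1183$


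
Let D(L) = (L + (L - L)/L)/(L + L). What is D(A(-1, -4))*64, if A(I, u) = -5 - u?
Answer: 32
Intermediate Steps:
D(L) = ½ (D(L) = (L + 0/L)/((2*L)) = (L + 0)*(1/(2*L)) = L*(1/(2*L)) = ½)
D(A(-1, -4))*64 = (½)*64 = 32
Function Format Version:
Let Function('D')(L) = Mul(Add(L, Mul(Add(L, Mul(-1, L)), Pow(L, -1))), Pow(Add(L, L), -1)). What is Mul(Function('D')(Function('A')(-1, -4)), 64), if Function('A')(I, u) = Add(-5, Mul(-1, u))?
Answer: 32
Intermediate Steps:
Function('D')(L) = Rational(1, 2) (Function('D')(L) = Mul(Add(L, Mul(0, Pow(L, -1))), Pow(Mul(2, L), -1)) = Mul(Add(L, 0), Mul(Rational(1, 2), Pow(L, -1))) = Mul(L, Mul(Rational(1, 2), Pow(L, -1))) = Rational(1, 2))
Mul(Function('D')(Function('A')(-1, -4)), 64) = Mul(Rational(1, 2), 64) = 32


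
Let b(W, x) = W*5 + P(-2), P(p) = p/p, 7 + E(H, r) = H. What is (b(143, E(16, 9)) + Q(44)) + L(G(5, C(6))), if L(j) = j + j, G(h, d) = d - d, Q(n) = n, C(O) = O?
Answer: 760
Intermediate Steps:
E(H, r) = -7 + H
P(p) = 1
G(h, d) = 0
b(W, x) = 1 + 5*W (b(W, x) = W*5 + 1 = 5*W + 1 = 1 + 5*W)
L(j) = 2*j
(b(143, E(16, 9)) + Q(44)) + L(G(5, C(6))) = ((1 + 5*143) + 44) + 2*0 = ((1 + 715) + 44) + 0 = (716 + 44) + 0 = 760 + 0 = 760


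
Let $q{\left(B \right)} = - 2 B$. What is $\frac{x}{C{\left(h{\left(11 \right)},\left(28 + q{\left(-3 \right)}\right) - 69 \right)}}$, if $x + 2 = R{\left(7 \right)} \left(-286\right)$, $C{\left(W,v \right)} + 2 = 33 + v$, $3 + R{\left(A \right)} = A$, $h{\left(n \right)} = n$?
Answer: $\frac{573}{2} \approx 286.5$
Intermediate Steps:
$R{\left(A \right)} = -3 + A$
$C{\left(W,v \right)} = 31 + v$ ($C{\left(W,v \right)} = -2 + \left(33 + v\right) = 31 + v$)
$x = -1146$ ($x = -2 + \left(-3 + 7\right) \left(-286\right) = -2 + 4 \left(-286\right) = -2 - 1144 = -1146$)
$\frac{x}{C{\left(h{\left(11 \right)},\left(28 + q{\left(-3 \right)}\right) - 69 \right)}} = - \frac{1146}{31 + \left(\left(28 - -6\right) - 69\right)} = - \frac{1146}{31 + \left(\left(28 + 6\right) - 69\right)} = - \frac{1146}{31 + \left(34 - 69\right)} = - \frac{1146}{31 - 35} = - \frac{1146}{-4} = \left(-1146\right) \left(- \frac{1}{4}\right) = \frac{573}{2}$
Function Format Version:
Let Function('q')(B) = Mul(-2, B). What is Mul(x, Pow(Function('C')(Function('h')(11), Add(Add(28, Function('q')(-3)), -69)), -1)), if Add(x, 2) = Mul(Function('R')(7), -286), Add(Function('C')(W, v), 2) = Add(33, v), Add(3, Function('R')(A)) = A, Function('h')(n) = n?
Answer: Rational(573, 2) ≈ 286.50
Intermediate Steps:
Function('R')(A) = Add(-3, A)
Function('C')(W, v) = Add(31, v) (Function('C')(W, v) = Add(-2, Add(33, v)) = Add(31, v))
x = -1146 (x = Add(-2, Mul(Add(-3, 7), -286)) = Add(-2, Mul(4, -286)) = Add(-2, -1144) = -1146)
Mul(x, Pow(Function('C')(Function('h')(11), Add(Add(28, Function('q')(-3)), -69)), -1)) = Mul(-1146, Pow(Add(31, Add(Add(28, Mul(-2, -3)), -69)), -1)) = Mul(-1146, Pow(Add(31, Add(Add(28, 6), -69)), -1)) = Mul(-1146, Pow(Add(31, Add(34, -69)), -1)) = Mul(-1146, Pow(Add(31, -35), -1)) = Mul(-1146, Pow(-4, -1)) = Mul(-1146, Rational(-1, 4)) = Rational(573, 2)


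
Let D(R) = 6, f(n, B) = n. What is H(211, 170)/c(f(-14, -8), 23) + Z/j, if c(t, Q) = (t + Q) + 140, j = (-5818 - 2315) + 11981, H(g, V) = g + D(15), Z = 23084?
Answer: 1068633/143338 ≈ 7.4553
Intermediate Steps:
H(g, V) = 6 + g (H(g, V) = g + 6 = 6 + g)
j = 3848 (j = -8133 + 11981 = 3848)
c(t, Q) = 140 + Q + t (c(t, Q) = (Q + t) + 140 = 140 + Q + t)
H(211, 170)/c(f(-14, -8), 23) + Z/j = (6 + 211)/(140 + 23 - 14) + 23084/3848 = 217/149 + 23084*(1/3848) = 217*(1/149) + 5771/962 = 217/149 + 5771/962 = 1068633/143338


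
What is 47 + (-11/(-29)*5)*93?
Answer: 6478/29 ≈ 223.38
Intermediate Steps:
47 + (-11/(-29)*5)*93 = 47 + (-11*(-1/29)*5)*93 = 47 + ((11/29)*5)*93 = 47 + (55/29)*93 = 47 + 5115/29 = 6478/29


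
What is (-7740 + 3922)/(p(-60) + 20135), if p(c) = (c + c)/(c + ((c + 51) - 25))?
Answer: -179446/946405 ≈ -0.18961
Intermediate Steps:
p(c) = 2*c/(26 + 2*c) (p(c) = (2*c)/(c + ((51 + c) - 25)) = (2*c)/(c + (26 + c)) = (2*c)/(26 + 2*c) = 2*c/(26 + 2*c))
(-7740 + 3922)/(p(-60) + 20135) = (-7740 + 3922)/(-60/(13 - 60) + 20135) = -3818/(-60/(-47) + 20135) = -3818/(-60*(-1/47) + 20135) = -3818/(60/47 + 20135) = -3818/946405/47 = -3818*47/946405 = -179446/946405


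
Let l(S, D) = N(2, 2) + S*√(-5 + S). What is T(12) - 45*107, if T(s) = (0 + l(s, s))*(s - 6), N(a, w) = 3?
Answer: -4797 + 72*√7 ≈ -4606.5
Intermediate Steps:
l(S, D) = 3 + S*√(-5 + S)
T(s) = (-6 + s)*(3 + s*√(-5 + s)) (T(s) = (0 + (3 + s*√(-5 + s)))*(s - 6) = (3 + s*√(-5 + s))*(-6 + s) = (-6 + s)*(3 + s*√(-5 + s)))
T(12) - 45*107 = (-6 + 12)*(3 + 12*√(-5 + 12)) - 45*107 = 6*(3 + 12*√7) - 4815 = (18 + 72*√7) - 4815 = -4797 + 72*√7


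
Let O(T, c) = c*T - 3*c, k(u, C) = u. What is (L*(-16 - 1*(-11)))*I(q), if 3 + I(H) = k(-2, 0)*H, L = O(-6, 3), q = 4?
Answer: -1485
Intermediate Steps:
O(T, c) = -3*c + T*c (O(T, c) = T*c - 3*c = -3*c + T*c)
L = -27 (L = 3*(-3 - 6) = 3*(-9) = -27)
I(H) = -3 - 2*H
(L*(-16 - 1*(-11)))*I(q) = (-27*(-16 - 1*(-11)))*(-3 - 2*4) = (-27*(-16 + 11))*(-3 - 8) = -27*(-5)*(-11) = 135*(-11) = -1485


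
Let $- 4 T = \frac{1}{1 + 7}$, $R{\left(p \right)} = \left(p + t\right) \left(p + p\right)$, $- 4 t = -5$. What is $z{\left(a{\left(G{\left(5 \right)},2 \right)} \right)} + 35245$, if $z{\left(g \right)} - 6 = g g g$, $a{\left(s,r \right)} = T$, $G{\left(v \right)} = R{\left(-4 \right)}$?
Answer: $\frac{1155104767}{32768} \approx 35251.0$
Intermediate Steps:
$t = \frac{5}{4}$ ($t = \left(- \frac{1}{4}\right) \left(-5\right) = \frac{5}{4} \approx 1.25$)
$R{\left(p \right)} = 2 p \left(\frac{5}{4} + p\right)$ ($R{\left(p \right)} = \left(p + \frac{5}{4}\right) \left(p + p\right) = \left(\frac{5}{4} + p\right) 2 p = 2 p \left(\frac{5}{4} + p\right)$)
$G{\left(v \right)} = 22$ ($G{\left(v \right)} = \frac{1}{2} \left(-4\right) \left(5 + 4 \left(-4\right)\right) = \frac{1}{2} \left(-4\right) \left(5 - 16\right) = \frac{1}{2} \left(-4\right) \left(-11\right) = 22$)
$T = - \frac{1}{32}$ ($T = - \frac{1}{4 \left(1 + 7\right)} = - \frac{1}{4 \cdot 8} = \left(- \frac{1}{4}\right) \frac{1}{8} = - \frac{1}{32} \approx -0.03125$)
$a{\left(s,r \right)} = - \frac{1}{32}$
$z{\left(g \right)} = 6 + g^{3}$ ($z{\left(g \right)} = 6 + g g g = 6 + g^{2} g = 6 + g^{3}$)
$z{\left(a{\left(G{\left(5 \right)},2 \right)} \right)} + 35245 = \left(6 + \left(- \frac{1}{32}\right)^{3}\right) + 35245 = \left(6 - \frac{1}{32768}\right) + 35245 = \frac{196607}{32768} + 35245 = \frac{1155104767}{32768}$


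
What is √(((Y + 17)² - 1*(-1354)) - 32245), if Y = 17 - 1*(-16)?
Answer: I*√28391 ≈ 168.5*I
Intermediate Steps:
Y = 33 (Y = 17 + 16 = 33)
√(((Y + 17)² - 1*(-1354)) - 32245) = √(((33 + 17)² - 1*(-1354)) - 32245) = √((50² + 1354) - 32245) = √((2500 + 1354) - 32245) = √(3854 - 32245) = √(-28391) = I*√28391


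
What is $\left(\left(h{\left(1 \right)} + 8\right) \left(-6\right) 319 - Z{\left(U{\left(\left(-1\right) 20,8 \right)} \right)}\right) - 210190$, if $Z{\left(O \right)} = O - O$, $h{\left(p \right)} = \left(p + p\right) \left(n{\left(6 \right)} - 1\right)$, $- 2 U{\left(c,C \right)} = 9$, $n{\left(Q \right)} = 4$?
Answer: $-236986$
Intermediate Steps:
$U{\left(c,C \right)} = - \frac{9}{2}$ ($U{\left(c,C \right)} = \left(- \frac{1}{2}\right) 9 = - \frac{9}{2}$)
$h{\left(p \right)} = 6 p$ ($h{\left(p \right)} = \left(p + p\right) \left(4 - 1\right) = 2 p 3 = 6 p$)
$Z{\left(O \right)} = 0$
$\left(\left(h{\left(1 \right)} + 8\right) \left(-6\right) 319 - Z{\left(U{\left(\left(-1\right) 20,8 \right)} \right)}\right) - 210190 = \left(\left(6 \cdot 1 + 8\right) \left(-6\right) 319 - 0\right) - 210190 = \left(\left(6 + 8\right) \left(-6\right) 319 + 0\right) - 210190 = \left(14 \left(-6\right) 319 + 0\right) - 210190 = \left(\left(-84\right) 319 + 0\right) - 210190 = \left(-26796 + 0\right) - 210190 = -26796 - 210190 = -236986$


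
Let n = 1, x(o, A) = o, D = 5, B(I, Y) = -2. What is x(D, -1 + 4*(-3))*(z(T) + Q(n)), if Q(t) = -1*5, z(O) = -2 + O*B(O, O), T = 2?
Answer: -55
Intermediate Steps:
z(O) = -2 - 2*O (z(O) = -2 + O*(-2) = -2 - 2*O)
Q(t) = -5
x(D, -1 + 4*(-3))*(z(T) + Q(n)) = 5*((-2 - 2*2) - 5) = 5*((-2 - 4) - 5) = 5*(-6 - 5) = 5*(-11) = -55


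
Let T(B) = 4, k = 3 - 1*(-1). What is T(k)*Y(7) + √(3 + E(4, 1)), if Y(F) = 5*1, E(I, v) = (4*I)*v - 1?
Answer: 20 + 3*√2 ≈ 24.243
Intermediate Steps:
E(I, v) = -1 + 4*I*v (E(I, v) = 4*I*v - 1 = -1 + 4*I*v)
k = 4 (k = 3 + 1 = 4)
Y(F) = 5
T(k)*Y(7) + √(3 + E(4, 1)) = 4*5 + √(3 + (-1 + 4*4*1)) = 20 + √(3 + (-1 + 16)) = 20 + √(3 + 15) = 20 + √18 = 20 + 3*√2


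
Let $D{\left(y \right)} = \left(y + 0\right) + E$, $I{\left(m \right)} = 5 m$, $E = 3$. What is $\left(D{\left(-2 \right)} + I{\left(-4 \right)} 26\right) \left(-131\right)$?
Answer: $67989$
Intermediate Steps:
$D{\left(y \right)} = 3 + y$ ($D{\left(y \right)} = \left(y + 0\right) + 3 = y + 3 = 3 + y$)
$\left(D{\left(-2 \right)} + I{\left(-4 \right)} 26\right) \left(-131\right) = \left(\left(3 - 2\right) + 5 \left(-4\right) 26\right) \left(-131\right) = \left(1 - 520\right) \left(-131\right) = \left(-519\right) \left(-131\right) = 67989$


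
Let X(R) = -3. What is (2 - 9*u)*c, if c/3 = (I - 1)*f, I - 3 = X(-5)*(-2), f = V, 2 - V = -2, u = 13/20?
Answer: -1848/5 ≈ -369.60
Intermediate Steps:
u = 13/20 (u = 13*(1/20) = 13/20 ≈ 0.65000)
V = 4 (V = 2 - 1*(-2) = 2 + 2 = 4)
f = 4
I = 9 (I = 3 - 3*(-2) = 3 + 6 = 9)
c = 96 (c = 3*((9 - 1)*4) = 3*(8*4) = 3*32 = 96)
(2 - 9*u)*c = (2 - 9*13/20)*96 = (2 - 117/20)*96 = -77/20*96 = -1848/5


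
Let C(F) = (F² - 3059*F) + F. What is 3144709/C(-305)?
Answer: 165511/53985 ≈ 3.0659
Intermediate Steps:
C(F) = F² - 3058*F
3144709/C(-305) = 3144709/((-305*(-3058 - 305))) = 3144709/((-305*(-3363))) = 3144709/1025715 = 3144709*(1/1025715) = 165511/53985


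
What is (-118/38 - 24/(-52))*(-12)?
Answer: 7836/247 ≈ 31.725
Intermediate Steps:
(-118/38 - 24/(-52))*(-12) = (-118*1/38 - 24*(-1/52))*(-12) = (-59/19 + 6/13)*(-12) = -653/247*(-12) = 7836/247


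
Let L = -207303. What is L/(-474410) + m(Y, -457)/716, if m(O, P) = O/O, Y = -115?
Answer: 74451679/169838780 ≈ 0.43837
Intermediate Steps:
m(O, P) = 1
L/(-474410) + m(Y, -457)/716 = -207303/(-474410) + 1/716 = -207303*(-1/474410) + 1*(1/716) = 207303/474410 + 1/716 = 74451679/169838780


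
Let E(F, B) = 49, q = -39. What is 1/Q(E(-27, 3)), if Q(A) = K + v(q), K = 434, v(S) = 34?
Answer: 1/468 ≈ 0.0021368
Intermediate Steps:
Q(A) = 468 (Q(A) = 434 + 34 = 468)
1/Q(E(-27, 3)) = 1/468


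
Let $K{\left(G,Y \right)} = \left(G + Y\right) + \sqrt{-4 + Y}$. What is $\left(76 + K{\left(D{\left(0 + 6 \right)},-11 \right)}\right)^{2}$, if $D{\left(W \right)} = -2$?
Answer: $\left(63 + i \sqrt{15}\right)^{2} \approx 3954.0 + 488.0 i$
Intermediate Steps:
$K{\left(G,Y \right)} = G + Y + \sqrt{-4 + Y}$
$\left(76 + K{\left(D{\left(0 + 6 \right)},-11 \right)}\right)^{2} = \left(76 - \left(13 - \sqrt{-4 - 11}\right)\right)^{2} = \left(76 - \left(13 - i \sqrt{15}\right)\right)^{2} = \left(63 + i \sqrt{15}\right)^{2}$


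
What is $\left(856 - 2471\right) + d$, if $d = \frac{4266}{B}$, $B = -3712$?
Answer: $- \frac{2999573}{1856} \approx -1616.1$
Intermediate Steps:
$d = - \frac{2133}{1856}$ ($d = \frac{4266}{-3712} = 4266 \left(- \frac{1}{3712}\right) = - \frac{2133}{1856} \approx -1.1492$)
$\left(856 - 2471\right) + d = \left(856 - 2471\right) - \frac{2133}{1856} = -1615 - \frac{2133}{1856} = - \frac{2999573}{1856}$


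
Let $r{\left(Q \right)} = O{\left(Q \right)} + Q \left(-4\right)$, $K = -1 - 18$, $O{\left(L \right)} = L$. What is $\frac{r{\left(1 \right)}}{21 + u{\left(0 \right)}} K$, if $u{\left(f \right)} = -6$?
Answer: $\frac{19}{5} \approx 3.8$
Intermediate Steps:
$K = -19$
$r{\left(Q \right)} = - 3 Q$ ($r{\left(Q \right)} = Q + Q \left(-4\right) = Q - 4 Q = - 3 Q$)
$\frac{r{\left(1 \right)}}{21 + u{\left(0 \right)}} K = \frac{\left(-3\right) 1}{21 - 6} \left(-19\right) = \frac{1}{15} \left(-3\right) \left(-19\right) = \left(- \frac{1}{5}\right) \left(-19\right) = \frac{19}{5}$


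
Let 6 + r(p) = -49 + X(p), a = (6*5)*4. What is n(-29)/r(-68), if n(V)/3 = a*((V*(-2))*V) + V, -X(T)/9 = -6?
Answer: 605607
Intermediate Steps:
X(T) = 54 (X(T) = -9*(-6) = 54)
a = 120 (a = 30*4 = 120)
n(V) = -720*V² + 3*V (n(V) = 3*(120*((V*(-2))*V) + V) = 3*(120*((-2*V)*V) + V) = 3*(120*(-2*V²) + V) = 3*(-240*V² + V) = 3*(V - 240*V²) = -720*V² + 3*V)
r(p) = -1 (r(p) = -6 + (-49 + 54) = -6 + 5 = -1)
n(-29)/r(-68) = (3*(-29)*(1 - 240*(-29)))/(-1) = (3*(-29)*(1 + 6960))*(-1) = (3*(-29)*6961)*(-1) = -605607*(-1) = 605607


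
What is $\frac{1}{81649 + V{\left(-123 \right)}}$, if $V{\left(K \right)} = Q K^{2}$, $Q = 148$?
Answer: $\frac{1}{2320741} \approx 4.309 \cdot 10^{-7}$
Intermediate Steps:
$V{\left(K \right)} = 148 K^{2}$
$\frac{1}{81649 + V{\left(-123 \right)}} = \frac{1}{81649 + 148 \left(-123\right)^{2}} = \frac{1}{81649 + 148 \cdot 15129} = \frac{1}{81649 + 2239092} = \frac{1}{2320741}$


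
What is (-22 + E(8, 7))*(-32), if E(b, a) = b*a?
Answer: -1088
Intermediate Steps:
E(b, a) = a*b
(-22 + E(8, 7))*(-32) = (-22 + 7*8)*(-32) = (-22 + 56)*(-32) = 34*(-32) = -1088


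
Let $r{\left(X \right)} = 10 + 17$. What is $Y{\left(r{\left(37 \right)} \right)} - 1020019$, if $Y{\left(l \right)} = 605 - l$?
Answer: $-1019441$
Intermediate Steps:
$r{\left(X \right)} = 27$
$Y{\left(r{\left(37 \right)} \right)} - 1020019 = \left(605 - 27\right) - 1020019 = 578 - 1020019 = -1019441$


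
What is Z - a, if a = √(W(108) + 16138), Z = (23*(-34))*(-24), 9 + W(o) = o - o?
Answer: 18641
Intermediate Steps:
W(o) = -9 (W(o) = -9 + (o - o) = -9 + 0 = -9)
Z = 18768 (Z = -782*(-24) = 18768)
a = 127 (a = √(-9 + 16138) = √16129 = 127)
Z - a = 18768 - 1*127 = 18768 - 127 = 18641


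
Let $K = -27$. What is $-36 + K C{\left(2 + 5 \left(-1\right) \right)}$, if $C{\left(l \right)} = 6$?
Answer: $-198$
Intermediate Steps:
$-36 + K C{\left(2 + 5 \left(-1\right) \right)} = -36 - 162 = -198$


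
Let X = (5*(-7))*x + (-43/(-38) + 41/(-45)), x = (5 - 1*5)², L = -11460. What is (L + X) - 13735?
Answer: -43083073/1710 ≈ -25195.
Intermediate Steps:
x = 0 (x = (5 - 5)² = 0² = 0)
X = 377/1710 (X = (5*(-7))*0 + (-43/(-38) + 41/(-45)) = -35*0 + (-43*(-1/38) + 41*(-1/45)) = 0 + (43/38 - 41/45) = 0 + 377/1710 = 377/1710 ≈ 0.22047)
(L + X) - 13735 = (-11460 + 377/1710) - 13735 = -19596223/1710 - 13735 = -43083073/1710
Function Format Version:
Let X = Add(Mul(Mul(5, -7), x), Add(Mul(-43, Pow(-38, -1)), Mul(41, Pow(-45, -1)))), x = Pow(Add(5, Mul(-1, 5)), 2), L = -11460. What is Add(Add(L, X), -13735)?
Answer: Rational(-43083073, 1710) ≈ -25195.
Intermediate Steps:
x = 0 (x = Pow(Add(5, -5), 2) = Pow(0, 2) = 0)
X = Rational(377, 1710) (X = Add(Mul(Mul(5, -7), 0), Add(Mul(-43, Pow(-38, -1)), Mul(41, Pow(-45, -1)))) = Add(Mul(-35, 0), Add(Mul(-43, Rational(-1, 38)), Mul(41, Rational(-1, 45)))) = Add(0, Add(Rational(43, 38), Rational(-41, 45))) = Add(0, Rational(377, 1710)) = Rational(377, 1710) ≈ 0.22047)
Add(Add(L, X), -13735) = Add(Add(-11460, Rational(377, 1710)), -13735) = Add(Rational(-19596223, 1710), -13735) = Rational(-43083073, 1710)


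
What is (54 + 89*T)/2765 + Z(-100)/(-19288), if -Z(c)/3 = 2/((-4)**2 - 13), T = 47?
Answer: 40864393/26665660 ≈ 1.5325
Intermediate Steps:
Z(c) = -2 (Z(c) = -6/((-4)**2 - 13) = -6/(16 - 13) = -6/3 = -3*2/3 = -2)
(54 + 89*T)/2765 + Z(-100)/(-19288) = (54 + 89*47)/2765 - 2/(-19288) = (54 + 4183)*(1/2765) - 2*(-1/19288) = 4237*(1/2765) + 1/9644 = 4237/2765 + 1/9644 = 40864393/26665660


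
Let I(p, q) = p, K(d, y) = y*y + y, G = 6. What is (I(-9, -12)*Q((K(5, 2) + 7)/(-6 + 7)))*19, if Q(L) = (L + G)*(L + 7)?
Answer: -64980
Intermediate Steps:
K(d, y) = y + y**2 (K(d, y) = y**2 + y = y + y**2)
Q(L) = (6 + L)*(7 + L) (Q(L) = (L + 6)*(L + 7) = (6 + L)*(7 + L))
(I(-9, -12)*Q((K(5, 2) + 7)/(-6 + 7)))*19 = -9*(42 + ((2*(1 + 2) + 7)/(-6 + 7))**2 + 13*((2*(1 + 2) + 7)/(-6 + 7)))*19 = -9*(42 + ((2*3 + 7)/1)**2 + 13*((2*3 + 7)/1))*19 = -9*(42 + ((6 + 7)*1)**2 + 13*((6 + 7)*1))*19 = -9*(42 + (13*1)**2 + 13*(13*1))*19 = -9*(42 + 13**2 + 13*13)*19 = -9*(42 + 169 + 169)*19 = -9*380*19 = -3420*19 = -64980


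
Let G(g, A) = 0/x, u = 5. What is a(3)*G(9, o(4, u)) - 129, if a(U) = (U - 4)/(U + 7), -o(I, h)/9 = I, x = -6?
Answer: -129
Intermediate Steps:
o(I, h) = -9*I
G(g, A) = 0 (G(g, A) = 0/(-6) = 0*(-⅙) = 0)
a(U) = (-4 + U)/(7 + U)
a(3)*G(9, o(4, u)) - 129 = ((-4 + 3)/(7 + 3))*0 - 129 = (-1/10)*0 - 129 = ((⅒)*(-1))*0 - 129 = -⅒*0 - 129 = 0 - 129 = -129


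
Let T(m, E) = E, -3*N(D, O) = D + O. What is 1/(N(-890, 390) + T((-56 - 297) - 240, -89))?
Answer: 3/233 ≈ 0.012876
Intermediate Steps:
N(D, O) = -D/3 - O/3 (N(D, O) = -(D + O)/3 = -D/3 - O/3)
1/(N(-890, 390) + T((-56 - 297) - 240, -89)) = 1/((-⅓*(-890) - ⅓*390) - 89) = 1/((890/3 - 130) - 89) = 1/(500/3 - 89) = 1/(233/3) = 3/233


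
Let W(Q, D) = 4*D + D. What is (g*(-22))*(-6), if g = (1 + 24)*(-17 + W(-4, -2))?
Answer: -89100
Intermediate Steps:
W(Q, D) = 5*D
g = -675 (g = (1 + 24)*(-17 + 5*(-2)) = 25*(-17 - 10) = 25*(-27) = -675)
(g*(-22))*(-6) = -675*(-22)*(-6) = 14850*(-6) = -89100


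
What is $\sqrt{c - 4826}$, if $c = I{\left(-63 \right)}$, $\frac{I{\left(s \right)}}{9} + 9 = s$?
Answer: $i \sqrt{5474} \approx 73.986 i$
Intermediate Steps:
$I{\left(s \right)} = -81 + 9 s$
$c = -648$ ($c = -81 + 9 \left(-63\right) = -81 - 567 = -648$)
$\sqrt{c - 4826} = \sqrt{-648 - 4826} = \sqrt{-5474} = i \sqrt{5474}$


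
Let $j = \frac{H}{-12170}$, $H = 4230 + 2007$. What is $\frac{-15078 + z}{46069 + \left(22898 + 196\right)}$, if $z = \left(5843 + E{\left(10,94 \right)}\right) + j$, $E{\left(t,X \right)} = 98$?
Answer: $- \frac{111203527}{841713710} \approx -0.13212$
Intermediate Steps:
$H = 6237$
$j = - \frac{6237}{12170}$ ($j = \frac{6237}{-12170} = 6237 \left(- \frac{1}{12170}\right) = - \frac{6237}{12170} \approx -0.51249$)
$z = \frac{72295733}{12170}$ ($z = \left(5843 + 98\right) - \frac{6237}{12170} = 5941 - \frac{6237}{12170} = \frac{72295733}{12170} \approx 5940.5$)
$\frac{-15078 + z}{46069 + \left(22898 + 196\right)} = \frac{-15078 + \frac{72295733}{12170}}{46069 + \left(22898 + 196\right)} = - \frac{111203527}{12170 \left(46069 + 23094\right)} = - \frac{111203527}{12170 \cdot 69163} = \left(- \frac{111203527}{12170}\right) \frac{1}{69163} = - \frac{111203527}{841713710}$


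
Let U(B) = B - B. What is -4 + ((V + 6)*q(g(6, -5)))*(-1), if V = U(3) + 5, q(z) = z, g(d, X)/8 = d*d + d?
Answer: -3700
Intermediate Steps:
g(d, X) = 8*d + 8*d**2 (g(d, X) = 8*(d*d + d) = 8*(d**2 + d) = 8*(d + d**2) = 8*d + 8*d**2)
U(B) = 0
V = 5 (V = 0 + 5 = 5)
-4 + ((V + 6)*q(g(6, -5)))*(-1) = -4 + ((5 + 6)*(8*6*(1 + 6)))*(-1) = -4 + (11*(8*6*7))*(-1) = -4 + (11*336)*(-1) = -4 + 3696*(-1) = -4 - 3696 = -3700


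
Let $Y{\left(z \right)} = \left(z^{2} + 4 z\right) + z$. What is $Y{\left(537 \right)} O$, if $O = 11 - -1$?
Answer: $3492648$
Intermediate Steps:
$O = 12$ ($O = 11 + 1 = 12$)
$Y{\left(z \right)} = z^{2} + 5 z$
$Y{\left(537 \right)} O = 537 \left(5 + 537\right) 12 = 537 \cdot 542 \cdot 12 = 291054 \cdot 12 = 3492648$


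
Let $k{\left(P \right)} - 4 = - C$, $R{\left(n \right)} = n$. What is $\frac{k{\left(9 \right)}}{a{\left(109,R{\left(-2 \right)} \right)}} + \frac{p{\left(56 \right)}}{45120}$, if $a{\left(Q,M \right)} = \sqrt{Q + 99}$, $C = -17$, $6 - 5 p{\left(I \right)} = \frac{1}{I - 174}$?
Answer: $\frac{709}{26620800} + \frac{21 \sqrt{13}}{52} \approx 1.4561$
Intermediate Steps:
$p{\left(I \right)} = \frac{6}{5} - \frac{1}{5 \left(-174 + I\right)}$ ($p{\left(I \right)} = \frac{6}{5} - \frac{1}{5 \left(I - 174\right)} = \frac{6}{5} - \frac{1}{5 \left(-174 + I\right)}$)
$a{\left(Q,M \right)} = \sqrt{99 + Q}$
$k{\left(P \right)} = 21$ ($k{\left(P \right)} = 4 - -17 = 4 + 17 = 21$)
$\frac{k{\left(9 \right)}}{a{\left(109,R{\left(-2 \right)} \right)}} + \frac{p{\left(56 \right)}}{45120} = \frac{21}{\sqrt{99 + 109}} + \frac{\frac{1}{5} \frac{1}{-174 + 56} \left(-1045 + 6 \cdot 56\right)}{45120} = \frac{21}{\sqrt{208}} + \frac{-1045 + 336}{5 \left(-118\right)} \frac{1}{45120} = \frac{21}{4 \sqrt{13}} + \frac{1}{5} \left(- \frac{1}{118}\right) \left(-709\right) \frac{1}{45120} = 21 \frac{\sqrt{13}}{52} + \frac{709}{590} \cdot \frac{1}{45120} = \frac{21 \sqrt{13}}{52} + \frac{709}{26620800} = \frac{709}{26620800} + \frac{21 \sqrt{13}}{52}$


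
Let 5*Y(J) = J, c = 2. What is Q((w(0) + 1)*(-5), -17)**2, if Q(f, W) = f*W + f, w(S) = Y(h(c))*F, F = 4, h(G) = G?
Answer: 43264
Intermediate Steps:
Y(J) = J/5
w(S) = 8/5 (w(S) = ((1/5)*2)*4 = (2/5)*4 = 8/5)
Q(f, W) = f + W*f (Q(f, W) = W*f + f = f + W*f)
Q((w(0) + 1)*(-5), -17)**2 = (((8/5 + 1)*(-5))*(1 - 17))**2 = (((13/5)*(-5))*(-16))**2 = (-13*(-16))**2 = 208**2 = 43264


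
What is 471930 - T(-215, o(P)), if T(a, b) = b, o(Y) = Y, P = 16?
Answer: 471914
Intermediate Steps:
471930 - T(-215, o(P)) = 471930 - 1*16 = 471930 - 16 = 471914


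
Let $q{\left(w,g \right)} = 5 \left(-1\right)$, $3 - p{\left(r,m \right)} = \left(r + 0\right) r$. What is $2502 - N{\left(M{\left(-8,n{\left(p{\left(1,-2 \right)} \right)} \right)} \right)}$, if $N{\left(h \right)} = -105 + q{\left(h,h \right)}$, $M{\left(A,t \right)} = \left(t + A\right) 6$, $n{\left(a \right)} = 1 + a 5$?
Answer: $2612$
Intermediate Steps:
$p{\left(r,m \right)} = 3 - r^{2}$ ($p{\left(r,m \right)} = 3 - \left(r + 0\right) r = 3 - r r = 3 - r^{2}$)
$n{\left(a \right)} = 1 + 5 a$
$q{\left(w,g \right)} = -5$
$M{\left(A,t \right)} = 6 A + 6 t$ ($M{\left(A,t \right)} = \left(A + t\right) 6 = 6 A + 6 t$)
$N{\left(h \right)} = -110$ ($N{\left(h \right)} = -105 - 5 = -110$)
$2502 - N{\left(M{\left(-8,n{\left(p{\left(1,-2 \right)} \right)} \right)} \right)} = 2502 - -110 = 2502 + 110 = 2612$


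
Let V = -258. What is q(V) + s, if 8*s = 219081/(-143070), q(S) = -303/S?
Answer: 16126599/16405360 ≈ 0.98301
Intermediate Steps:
s = -73027/381520 (s = (219081/(-143070))/8 = (219081*(-1/143070))/8 = (⅛)*(-73027/47690) = -73027/381520 ≈ -0.19141)
q(V) + s = -303/(-258) - 73027/381520 = -303*(-1/258) - 73027/381520 = 101/86 - 73027/381520 = 16126599/16405360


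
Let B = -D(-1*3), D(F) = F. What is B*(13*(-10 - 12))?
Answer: -858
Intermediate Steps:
B = 3 (B = -(-1)*3 = -1*(-3) = 3)
B*(13*(-10 - 12)) = 3*(13*(-10 - 12)) = 3*(13*(-22)) = 3*(-286) = -858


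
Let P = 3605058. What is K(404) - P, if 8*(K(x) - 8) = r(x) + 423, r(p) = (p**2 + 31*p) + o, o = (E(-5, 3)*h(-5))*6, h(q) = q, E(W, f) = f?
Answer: -28664327/8 ≈ -3.5830e+6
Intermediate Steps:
o = -90 (o = (3*(-5))*6 = -15*6 = -90)
r(p) = -90 + p**2 + 31*p (r(p) = (p**2 + 31*p) - 90 = -90 + p**2 + 31*p)
K(x) = 397/8 + x**2/8 + 31*x/8 (K(x) = 8 + ((-90 + x**2 + 31*x) + 423)/8 = 8 + (333 + x**2 + 31*x)/8 = 8 + (333/8 + x**2/8 + 31*x/8) = 397/8 + x**2/8 + 31*x/8)
K(404) - P = (397/8 + (1/8)*404**2 + (31/8)*404) - 1*3605058 = (397/8 + (1/8)*163216 + 3131/2) - 3605058 = (397/8 + 20402 + 3131/2) - 3605058 = 176137/8 - 3605058 = -28664327/8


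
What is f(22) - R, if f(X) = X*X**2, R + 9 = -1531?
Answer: 12188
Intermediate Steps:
R = -1540 (R = -9 - 1531 = -1540)
f(X) = X**3
f(22) - R = 22**3 - 1*(-1540) = 10648 + 1540 = 12188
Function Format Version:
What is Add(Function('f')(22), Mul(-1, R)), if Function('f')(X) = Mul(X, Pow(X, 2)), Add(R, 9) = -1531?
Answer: 12188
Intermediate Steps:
R = -1540 (R = Add(-9, -1531) = -1540)
Function('f')(X) = Pow(X, 3)
Add(Function('f')(22), Mul(-1, R)) = Add(Pow(22, 3), Mul(-1, -1540)) = Add(10648, 1540) = 12188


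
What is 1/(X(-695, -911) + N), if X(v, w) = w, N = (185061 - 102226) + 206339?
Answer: 1/288263 ≈ 3.4691e-6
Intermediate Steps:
N = 289174 (N = 82835 + 206339 = 289174)
1/(X(-695, -911) + N) = 1/(-911 + 289174) = 1/288263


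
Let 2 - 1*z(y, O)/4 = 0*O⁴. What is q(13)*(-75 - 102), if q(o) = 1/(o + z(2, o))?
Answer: -59/7 ≈ -8.4286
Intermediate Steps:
z(y, O) = 8 (z(y, O) = 8 - 0*O⁴ = 8 - 4*0 = 8 + 0 = 8)
q(o) = 1/(8 + o) (q(o) = 1/(o + 8) = 1/(8 + o))
q(13)*(-75 - 102) = (-75 - 102)/(8 + 13) = -177/21 = (1/21)*(-177) = -59/7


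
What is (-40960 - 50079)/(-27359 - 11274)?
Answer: 91039/38633 ≈ 2.3565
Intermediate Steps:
(-40960 - 50079)/(-27359 - 11274) = -91039/(-38633) = -91039*(-1/38633) = 91039/38633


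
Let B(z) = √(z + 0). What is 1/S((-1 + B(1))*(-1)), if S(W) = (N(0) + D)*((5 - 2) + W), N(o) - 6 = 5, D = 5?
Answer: 1/48 ≈ 0.020833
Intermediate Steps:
N(o) = 11 (N(o) = 6 + 5 = 11)
B(z) = √z
S(W) = 48 + 16*W (S(W) = (11 + 5)*((5 - 2) + W) = 16*(3 + W) = 48 + 16*W)
1/S((-1 + B(1))*(-1)) = 1/(48 + 16*((-1 + √1)*(-1))) = 1/(48 + 16*((-1 + 1)*(-1))) = 1/(48 + 16*(0*(-1))) = 1/(48 + 16*0) = 1/(48 + 0) = 1/48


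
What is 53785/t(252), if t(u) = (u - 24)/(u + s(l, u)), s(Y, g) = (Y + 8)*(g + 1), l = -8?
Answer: 1129485/19 ≈ 59447.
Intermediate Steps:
s(Y, g) = (1 + g)*(8 + Y) (s(Y, g) = (8 + Y)*(1 + g) = (1 + g)*(8 + Y))
t(u) = (-24 + u)/u (t(u) = (u - 24)/(u + (8 - 8 + 8*u - 8*u)) = (-24 + u)/(u + 0) = (-24 + u)/u)
53785/t(252) = 53785/(((-24 + 252)/252)) = 53785/(((1/252)*228)) = 53785/(19/21) = 53785*(21/19) = 1129485/19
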